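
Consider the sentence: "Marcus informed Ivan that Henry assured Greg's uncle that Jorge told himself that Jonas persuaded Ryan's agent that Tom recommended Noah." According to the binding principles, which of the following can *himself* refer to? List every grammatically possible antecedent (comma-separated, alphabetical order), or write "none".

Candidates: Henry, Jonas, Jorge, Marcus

*himself* is a reflexive; Principle A requires it to be bound within its binding domain — the clause headed by 'told'.
— Henry: subject of the clause headed by 'assured'; c-commands the reflexive but lies outside its binding domain — cannot bind it (Principle A).
— Jonas: subject of the clause headed by 'persuaded'; does not c-command the reflexive — cannot bind it (Principle A).
— Jorge: subject of the clause headed by 'told'; c-commands the reflexive within its binding domain — allowed (Principle A).
— Marcus: subject of the matrix clause; c-commands the reflexive but lies outside its binding domain — cannot bind it (Principle A).

Jorge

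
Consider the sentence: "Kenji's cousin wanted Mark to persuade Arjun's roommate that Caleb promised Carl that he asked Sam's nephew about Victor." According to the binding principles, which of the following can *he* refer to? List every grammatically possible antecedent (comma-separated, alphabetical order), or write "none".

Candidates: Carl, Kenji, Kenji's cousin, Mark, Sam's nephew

*he* is a pronoun; Principle B requires it to be free in its binding domain — the clause headed by 'asked'.
— Carl: object of the clause headed by 'promised'; c-commands the pronoun but lies outside its binding domain — allowed.
— Kenji: possessor inside the subject DP of the matrix clause; does not c-command the pronoun — Principle B does not apply; allowed.
— Kenji's cousin: subject of the matrix clause; c-commands the pronoun but lies outside its binding domain — allowed.
— Mark: subject of the clause headed by 'persuade'; c-commands the pronoun but lies outside its binding domain — allowed.
— Sam's nephew: object of the clause headed by 'asked'; is c-commanded by the pronoun; coreference would bind this R-expression — blocked (Principle C).

Carl, Kenji, Kenji's cousin, Mark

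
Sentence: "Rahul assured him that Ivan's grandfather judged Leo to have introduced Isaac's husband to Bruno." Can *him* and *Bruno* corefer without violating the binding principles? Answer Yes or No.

*Bruno* is an R-expression; Principle C requires it to be free (not bound by any c-commanding expression).
— him: object of the matrix clause; the pronoun c-commands the R-expression — coreference blocked (Principle C).

No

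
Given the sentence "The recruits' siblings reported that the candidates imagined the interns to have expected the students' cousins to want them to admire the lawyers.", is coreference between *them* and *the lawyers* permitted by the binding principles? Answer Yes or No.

*them* is a pronoun; Principle B requires it to be free in its binding domain — the clause headed by 'want'.
— the lawyers: object of the clause headed by 'admire'; is c-commanded by the pronoun; coreference would bind this R-expression — blocked (Principle C).

No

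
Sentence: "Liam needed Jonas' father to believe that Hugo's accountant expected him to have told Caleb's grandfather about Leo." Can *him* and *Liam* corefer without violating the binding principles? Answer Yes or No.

Yes

*Liam* is an R-expression; Principle C requires it to be free (not bound by any c-commanding expression).
— him: subject of the clause headed by 'told'; the pronoun does not c-command the R-expression — coreference allowed.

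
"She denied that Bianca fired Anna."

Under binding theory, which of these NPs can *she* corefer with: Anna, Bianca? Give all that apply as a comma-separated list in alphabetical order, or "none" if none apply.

none

*she* is a pronoun; Principle B requires it to be free in its binding domain — the matrix clause.
— Anna: object of the clause headed by 'fired'; is c-commanded by the pronoun; coreference would bind this R-expression — blocked (Principle C).
— Bianca: subject of the clause headed by 'fired'; is c-commanded by the pronoun; coreference would bind this R-expression — blocked (Principle C).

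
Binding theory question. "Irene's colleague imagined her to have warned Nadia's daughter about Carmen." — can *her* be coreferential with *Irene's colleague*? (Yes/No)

*her* is a pronoun; Principle B requires it to be free in its binding domain — the matrix clause.
— Irene's colleague: subject of the matrix clause; c-commands the pronoun within its binding domain — blocked (Principle B).

No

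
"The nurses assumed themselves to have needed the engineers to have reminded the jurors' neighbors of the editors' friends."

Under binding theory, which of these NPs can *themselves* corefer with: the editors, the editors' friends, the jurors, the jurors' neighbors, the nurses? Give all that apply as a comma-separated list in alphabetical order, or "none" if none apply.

*themselves* is a reflexive; Principle A requires it to be bound within its binding domain — the matrix clause.
— the editors: possessor inside the second object DP of the clause headed by 'reminded'; does not c-command the reflexive — cannot bind it (Principle A).
— the editors' friends: second object of the clause headed by 'reminded'; does not c-command the reflexive — cannot bind it (Principle A).
— the jurors: possessor inside the object DP of the clause headed by 'reminded'; does not c-command the reflexive — cannot bind it (Principle A).
— the jurors' neighbors: object of the clause headed by 'reminded'; does not c-command the reflexive — cannot bind it (Principle A).
— the nurses: subject of the matrix clause; c-commands the reflexive within its binding domain — allowed (Principle A).

the nurses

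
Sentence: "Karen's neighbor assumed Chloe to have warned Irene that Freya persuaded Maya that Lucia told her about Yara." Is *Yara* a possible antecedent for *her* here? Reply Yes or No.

*her* is a pronoun; Principle B requires it to be free in its binding domain — the clause headed by 'told'.
— Yara: second object of the clause headed by 'told'; is c-commanded by the pronoun; coreference would bind this R-expression — blocked (Principle C).

No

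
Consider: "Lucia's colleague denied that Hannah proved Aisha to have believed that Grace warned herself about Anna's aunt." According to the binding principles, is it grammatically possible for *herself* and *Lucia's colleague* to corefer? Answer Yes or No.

*herself* is a reflexive; Principle A requires it to be bound within its binding domain — the clause headed by 'warned'.
— Lucia's colleague: subject of the matrix clause; c-commands the reflexive but lies outside its binding domain — cannot bind it (Principle A).

No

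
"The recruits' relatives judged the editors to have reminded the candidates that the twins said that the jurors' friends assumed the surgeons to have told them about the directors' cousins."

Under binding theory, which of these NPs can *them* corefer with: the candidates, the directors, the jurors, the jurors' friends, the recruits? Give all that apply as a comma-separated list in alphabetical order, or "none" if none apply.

the candidates, the jurors, the jurors' friends, the recruits

*them* is a pronoun; Principle B requires it to be free in its binding domain — the clause headed by 'told'.
— the candidates: object of the clause headed by 'reminded'; c-commands the pronoun but lies outside its binding domain — allowed.
— the directors: possessor inside the second object DP of the clause headed by 'told'; is c-commanded by the pronoun; coreference would bind this R-expression — blocked (Principle C).
— the jurors: possessor inside the subject DP of the clause headed by 'assumed'; does not c-command the pronoun — Principle B does not apply; allowed.
— the jurors' friends: subject of the clause headed by 'assumed'; c-commands the pronoun but lies outside its binding domain — allowed.
— the recruits: possessor inside the subject DP of the matrix clause; does not c-command the pronoun — Principle B does not apply; allowed.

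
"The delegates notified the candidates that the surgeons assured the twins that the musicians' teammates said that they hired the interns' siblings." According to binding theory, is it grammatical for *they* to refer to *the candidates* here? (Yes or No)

Yes

*the candidates* is an R-expression; Principle C requires it to be free (not bound by any c-commanding expression).
— they: subject of the clause headed by 'hired'; the pronoun does not c-command the R-expression — coreference allowed.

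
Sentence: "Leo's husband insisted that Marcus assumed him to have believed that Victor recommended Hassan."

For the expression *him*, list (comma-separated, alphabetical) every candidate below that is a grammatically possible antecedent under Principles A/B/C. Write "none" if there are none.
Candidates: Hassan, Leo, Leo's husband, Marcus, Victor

Leo, Leo's husband

*him* is a pronoun; Principle B requires it to be free in its binding domain — the clause headed by 'assumed'.
— Hassan: object of the clause headed by 'recommended'; is c-commanded by the pronoun; coreference would bind this R-expression — blocked (Principle C).
— Leo: possessor inside the subject DP of the matrix clause; does not c-command the pronoun — Principle B does not apply; allowed.
— Leo's husband: subject of the matrix clause; c-commands the pronoun but lies outside its binding domain — allowed.
— Marcus: subject of the clause headed by 'assumed'; c-commands the pronoun within its binding domain — blocked (Principle B).
— Victor: subject of the clause headed by 'recommended'; is c-commanded by the pronoun; coreference would bind this R-expression — blocked (Principle C).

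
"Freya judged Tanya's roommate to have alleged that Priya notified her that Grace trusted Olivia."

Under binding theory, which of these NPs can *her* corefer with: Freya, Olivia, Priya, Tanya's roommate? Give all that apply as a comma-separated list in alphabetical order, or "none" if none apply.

Freya, Tanya's roommate

*her* is a pronoun; Principle B requires it to be free in its binding domain — the clause headed by 'notified'.
— Freya: subject of the matrix clause; c-commands the pronoun but lies outside its binding domain — allowed.
— Olivia: object of the clause headed by 'trusted'; is c-commanded by the pronoun; coreference would bind this R-expression — blocked (Principle C).
— Priya: subject of the clause headed by 'notified'; c-commands the pronoun within its binding domain — blocked (Principle B).
— Tanya's roommate: subject of the clause headed by 'alleged'; c-commands the pronoun but lies outside its binding domain — allowed.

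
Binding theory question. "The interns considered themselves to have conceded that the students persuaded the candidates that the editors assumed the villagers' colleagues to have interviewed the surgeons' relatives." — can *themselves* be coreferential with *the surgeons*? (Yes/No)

No

*themselves* is a reflexive; Principle A requires it to be bound within its binding domain — the matrix clause.
— the surgeons: possessor inside the object DP of the clause headed by 'interviewed'; does not c-command the reflexive — cannot bind it (Principle A).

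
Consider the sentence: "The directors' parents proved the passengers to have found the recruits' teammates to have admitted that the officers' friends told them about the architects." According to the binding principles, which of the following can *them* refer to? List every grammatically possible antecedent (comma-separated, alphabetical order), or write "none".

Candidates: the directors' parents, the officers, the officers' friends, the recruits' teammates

the directors' parents, the officers, the recruits' teammates

*them* is a pronoun; Principle B requires it to be free in its binding domain — the clause headed by 'told'.
— the directors' parents: subject of the matrix clause; c-commands the pronoun but lies outside its binding domain — allowed.
— the officers: possessor inside the subject DP of the clause headed by 'told'; does not c-command the pronoun — Principle B does not apply; allowed.
— the officers' friends: subject of the clause headed by 'told'; c-commands the pronoun within its binding domain — blocked (Principle B).
— the recruits' teammates: subject of the clause headed by 'admitted'; c-commands the pronoun but lies outside its binding domain — allowed.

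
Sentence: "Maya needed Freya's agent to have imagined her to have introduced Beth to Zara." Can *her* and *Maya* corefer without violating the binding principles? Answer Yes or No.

*Maya* is an R-expression; Principle C requires it to be free (not bound by any c-commanding expression).
— her: subject of the clause headed by 'introduced'; the pronoun does not c-command the R-expression — coreference allowed.

Yes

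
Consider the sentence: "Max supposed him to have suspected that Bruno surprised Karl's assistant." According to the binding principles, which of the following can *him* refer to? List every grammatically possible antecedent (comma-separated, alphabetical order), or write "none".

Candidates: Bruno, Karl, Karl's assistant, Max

*him* is a pronoun; Principle B requires it to be free in its binding domain — the matrix clause.
— Bruno: subject of the clause headed by 'surprised'; is c-commanded by the pronoun; coreference would bind this R-expression — blocked (Principle C).
— Karl: possessor inside the object DP of the clause headed by 'surprised'; is c-commanded by the pronoun; coreference would bind this R-expression — blocked (Principle C).
— Karl's assistant: object of the clause headed by 'surprised'; is c-commanded by the pronoun; coreference would bind this R-expression — blocked (Principle C).
— Max: subject of the matrix clause; c-commands the pronoun within its binding domain — blocked (Principle B).

none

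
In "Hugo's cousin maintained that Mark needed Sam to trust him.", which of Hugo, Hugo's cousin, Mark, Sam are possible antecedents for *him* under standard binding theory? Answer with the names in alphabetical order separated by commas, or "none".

Hugo, Hugo's cousin, Mark

*him* is a pronoun; Principle B requires it to be free in its binding domain — the clause headed by 'trust'.
— Hugo: possessor inside the subject DP of the matrix clause; does not c-command the pronoun — Principle B does not apply; allowed.
— Hugo's cousin: subject of the matrix clause; c-commands the pronoun but lies outside its binding domain — allowed.
— Mark: subject of the clause headed by 'needed'; c-commands the pronoun but lies outside its binding domain — allowed.
— Sam: subject of the clause headed by 'trust'; c-commands the pronoun within its binding domain — blocked (Principle B).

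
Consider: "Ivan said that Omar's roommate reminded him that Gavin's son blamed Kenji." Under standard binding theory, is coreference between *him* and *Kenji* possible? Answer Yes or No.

*Kenji* is an R-expression; Principle C requires it to be free (not bound by any c-commanding expression).
— him: object of the clause headed by 'reminded'; the pronoun c-commands the R-expression — coreference blocked (Principle C).

No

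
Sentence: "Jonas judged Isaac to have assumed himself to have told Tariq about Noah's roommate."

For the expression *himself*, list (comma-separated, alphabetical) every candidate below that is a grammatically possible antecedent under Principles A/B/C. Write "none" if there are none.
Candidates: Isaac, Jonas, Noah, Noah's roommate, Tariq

Isaac

*himself* is a reflexive; Principle A requires it to be bound within its binding domain — the clause headed by 'assumed'.
— Isaac: subject of the clause headed by 'assumed'; c-commands the reflexive within its binding domain — allowed (Principle A).
— Jonas: subject of the matrix clause; c-commands the reflexive but lies outside its binding domain — cannot bind it (Principle A).
— Noah: possessor inside the second object DP of the clause headed by 'told'; does not c-command the reflexive — cannot bind it (Principle A).
— Noah's roommate: second object of the clause headed by 'told'; does not c-command the reflexive — cannot bind it (Principle A).
— Tariq: object of the clause headed by 'told'; does not c-command the reflexive — cannot bind it (Principle A).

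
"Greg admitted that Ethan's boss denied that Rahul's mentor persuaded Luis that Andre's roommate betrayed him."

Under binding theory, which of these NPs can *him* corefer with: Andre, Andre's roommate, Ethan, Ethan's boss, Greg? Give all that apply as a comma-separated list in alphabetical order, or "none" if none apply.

Andre, Ethan, Ethan's boss, Greg

*him* is a pronoun; Principle B requires it to be free in its binding domain — the clause headed by 'betrayed'.
— Andre: possessor inside the subject DP of the clause headed by 'betrayed'; does not c-command the pronoun — Principle B does not apply; allowed.
— Andre's roommate: subject of the clause headed by 'betrayed'; c-commands the pronoun within its binding domain — blocked (Principle B).
— Ethan: possessor inside the subject DP of the clause headed by 'denied'; does not c-command the pronoun — Principle B does not apply; allowed.
— Ethan's boss: subject of the clause headed by 'denied'; c-commands the pronoun but lies outside its binding domain — allowed.
— Greg: subject of the matrix clause; c-commands the pronoun but lies outside its binding domain — allowed.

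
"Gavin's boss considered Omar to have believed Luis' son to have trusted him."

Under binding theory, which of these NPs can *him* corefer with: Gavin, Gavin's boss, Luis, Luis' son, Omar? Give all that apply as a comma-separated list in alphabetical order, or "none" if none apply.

*him* is a pronoun; Principle B requires it to be free in its binding domain — the clause headed by 'trusted'.
— Gavin: possessor inside the subject DP of the matrix clause; does not c-command the pronoun — Principle B does not apply; allowed.
— Gavin's boss: subject of the matrix clause; c-commands the pronoun but lies outside its binding domain — allowed.
— Luis: possessor inside the subject DP of the clause headed by 'trusted'; does not c-command the pronoun — Principle B does not apply; allowed.
— Luis' son: subject of the clause headed by 'trusted'; c-commands the pronoun within its binding domain — blocked (Principle B).
— Omar: subject of the clause headed by 'believed'; c-commands the pronoun but lies outside its binding domain — allowed.

Gavin, Gavin's boss, Luis, Omar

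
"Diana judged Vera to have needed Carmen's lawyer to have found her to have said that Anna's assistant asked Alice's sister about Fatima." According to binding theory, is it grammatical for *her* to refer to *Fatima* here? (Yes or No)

No

*Fatima* is an R-expression; Principle C requires it to be free (not bound by any c-commanding expression).
— her: subject of the clause headed by 'said'; the pronoun c-commands the R-expression — coreference blocked (Principle C).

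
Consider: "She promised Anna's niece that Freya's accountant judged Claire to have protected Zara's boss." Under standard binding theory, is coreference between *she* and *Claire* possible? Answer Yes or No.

No

*Claire* is an R-expression; Principle C requires it to be free (not bound by any c-commanding expression).
— she: subject of the matrix clause; the pronoun c-commands the R-expression — coreference blocked (Principle C).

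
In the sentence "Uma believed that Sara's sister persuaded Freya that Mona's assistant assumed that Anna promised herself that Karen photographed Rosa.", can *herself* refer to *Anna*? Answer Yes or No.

Yes

*herself* is a reflexive; Principle A requires it to be bound within its binding domain — the clause headed by 'promised'.
— Anna: subject of the clause headed by 'promised'; c-commands the reflexive within its binding domain — allowed (Principle A).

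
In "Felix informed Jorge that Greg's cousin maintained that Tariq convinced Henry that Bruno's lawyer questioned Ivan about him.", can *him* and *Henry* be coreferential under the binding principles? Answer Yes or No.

*Henry* is an R-expression; Principle C requires it to be free (not bound by any c-commanding expression).
— him: second object of the clause headed by 'questioned'; the pronoun does not c-command the R-expression — coreference allowed.

Yes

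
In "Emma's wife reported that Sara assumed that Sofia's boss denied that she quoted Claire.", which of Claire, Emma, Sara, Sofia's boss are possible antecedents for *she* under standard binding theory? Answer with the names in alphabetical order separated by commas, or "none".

Emma, Sara, Sofia's boss

*she* is a pronoun; Principle B requires it to be free in its binding domain — the clause headed by 'quoted'.
— Claire: object of the clause headed by 'quoted'; is c-commanded by the pronoun; coreference would bind this R-expression — blocked (Principle C).
— Emma: possessor inside the subject DP of the matrix clause; does not c-command the pronoun — Principle B does not apply; allowed.
— Sara: subject of the clause headed by 'assumed'; c-commands the pronoun but lies outside its binding domain — allowed.
— Sofia's boss: subject of the clause headed by 'denied'; c-commands the pronoun but lies outside its binding domain — allowed.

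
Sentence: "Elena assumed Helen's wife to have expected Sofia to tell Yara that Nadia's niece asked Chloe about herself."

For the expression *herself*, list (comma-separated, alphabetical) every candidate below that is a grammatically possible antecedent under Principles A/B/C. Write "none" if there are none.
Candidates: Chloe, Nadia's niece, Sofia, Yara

Chloe, Nadia's niece

*herself* is a reflexive; Principle A requires it to be bound within its binding domain — the clause headed by 'asked'.
— Chloe: object of the clause headed by 'asked'; c-commands the reflexive within its binding domain — allowed (Principle A).
— Nadia's niece: subject of the clause headed by 'asked'; c-commands the reflexive within its binding domain — allowed (Principle A).
— Sofia: subject of the clause headed by 'tell'; c-commands the reflexive but lies outside its binding domain — cannot bind it (Principle A).
— Yara: object of the clause headed by 'tell'; c-commands the reflexive but lies outside its binding domain — cannot bind it (Principle A).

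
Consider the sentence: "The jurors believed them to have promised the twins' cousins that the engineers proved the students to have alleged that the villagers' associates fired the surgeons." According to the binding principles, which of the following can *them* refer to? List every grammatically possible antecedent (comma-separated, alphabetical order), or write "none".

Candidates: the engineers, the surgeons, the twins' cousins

*them* is a pronoun; Principle B requires it to be free in its binding domain — the matrix clause.
— the engineers: subject of the clause headed by 'proved'; is c-commanded by the pronoun; coreference would bind this R-expression — blocked (Principle C).
— the surgeons: object of the clause headed by 'fired'; is c-commanded by the pronoun; coreference would bind this R-expression — blocked (Principle C).
— the twins' cousins: object of the clause headed by 'promised'; is c-commanded by the pronoun; coreference would bind this R-expression — blocked (Principle C).

none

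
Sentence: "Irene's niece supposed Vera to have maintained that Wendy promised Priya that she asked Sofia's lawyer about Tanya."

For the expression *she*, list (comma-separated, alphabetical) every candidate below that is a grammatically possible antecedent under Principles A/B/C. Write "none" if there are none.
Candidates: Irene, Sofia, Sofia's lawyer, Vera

*she* is a pronoun; Principle B requires it to be free in its binding domain — the clause headed by 'asked'.
— Irene: possessor inside the subject DP of the matrix clause; does not c-command the pronoun — Principle B does not apply; allowed.
— Sofia: possessor inside the object DP of the clause headed by 'asked'; is c-commanded by the pronoun; coreference would bind this R-expression — blocked (Principle C).
— Sofia's lawyer: object of the clause headed by 'asked'; is c-commanded by the pronoun; coreference would bind this R-expression — blocked (Principle C).
— Vera: subject of the clause headed by 'maintained'; c-commands the pronoun but lies outside its binding domain — allowed.

Irene, Vera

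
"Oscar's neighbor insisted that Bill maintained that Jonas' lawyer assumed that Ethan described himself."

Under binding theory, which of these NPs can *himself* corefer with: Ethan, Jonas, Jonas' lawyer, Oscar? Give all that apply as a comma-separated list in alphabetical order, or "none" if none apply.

Ethan

*himself* is a reflexive; Principle A requires it to be bound within its binding domain — the clause headed by 'described'.
— Ethan: subject of the clause headed by 'described'; c-commands the reflexive within its binding domain — allowed (Principle A).
— Jonas: possessor inside the subject DP of the clause headed by 'assumed'; does not c-command the reflexive — cannot bind it (Principle A).
— Jonas' lawyer: subject of the clause headed by 'assumed'; c-commands the reflexive but lies outside its binding domain — cannot bind it (Principle A).
— Oscar: possessor inside the subject DP of the matrix clause; does not c-command the reflexive — cannot bind it (Principle A).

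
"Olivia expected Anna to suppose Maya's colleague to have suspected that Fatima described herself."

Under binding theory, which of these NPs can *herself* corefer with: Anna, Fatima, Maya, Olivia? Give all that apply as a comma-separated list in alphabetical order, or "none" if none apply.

*herself* is a reflexive; Principle A requires it to be bound within its binding domain — the clause headed by 'described'.
— Anna: subject of the clause headed by 'suppose'; c-commands the reflexive but lies outside its binding domain — cannot bind it (Principle A).
— Fatima: subject of the clause headed by 'described'; c-commands the reflexive within its binding domain — allowed (Principle A).
— Maya: possessor inside the subject DP of the clause headed by 'suspected'; does not c-command the reflexive — cannot bind it (Principle A).
— Olivia: subject of the matrix clause; c-commands the reflexive but lies outside its binding domain — cannot bind it (Principle A).

Fatima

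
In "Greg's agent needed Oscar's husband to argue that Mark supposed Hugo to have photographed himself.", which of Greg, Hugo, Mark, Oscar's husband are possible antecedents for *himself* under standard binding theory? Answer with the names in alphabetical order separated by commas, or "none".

Hugo

*himself* is a reflexive; Principle A requires it to be bound within its binding domain — the clause headed by 'photographed'.
— Greg: possessor inside the subject DP of the matrix clause; does not c-command the reflexive — cannot bind it (Principle A).
— Hugo: subject of the clause headed by 'photographed'; c-commands the reflexive within its binding domain — allowed (Principle A).
— Mark: subject of the clause headed by 'supposed'; c-commands the reflexive but lies outside its binding domain — cannot bind it (Principle A).
— Oscar's husband: subject of the clause headed by 'argue'; c-commands the reflexive but lies outside its binding domain — cannot bind it (Principle A).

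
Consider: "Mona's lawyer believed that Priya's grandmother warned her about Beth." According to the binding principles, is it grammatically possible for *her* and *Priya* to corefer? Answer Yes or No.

*her* is a pronoun; Principle B requires it to be free in its binding domain — the clause headed by 'warned'.
— Priya: possessor inside the subject DP of the clause headed by 'warned'; does not c-command the pronoun — Principle B does not apply; allowed.

Yes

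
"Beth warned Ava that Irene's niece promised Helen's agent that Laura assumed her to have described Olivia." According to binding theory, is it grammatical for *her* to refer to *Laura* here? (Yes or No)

No

*Laura* is an R-expression; Principle C requires it to be free (not bound by any c-commanding expression).
— her: subject of the clause headed by 'described'; the R-expression locally c-commands the pronoun — coreference blocked (Principle B on the pronoun).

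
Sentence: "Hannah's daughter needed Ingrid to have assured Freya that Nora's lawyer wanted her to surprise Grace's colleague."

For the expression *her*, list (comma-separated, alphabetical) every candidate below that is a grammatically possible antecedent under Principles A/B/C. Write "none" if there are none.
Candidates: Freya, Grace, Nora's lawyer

*her* is a pronoun; Principle B requires it to be free in its binding domain — the clause headed by 'wanted'.
— Freya: object of the clause headed by 'assured'; c-commands the pronoun but lies outside its binding domain — allowed.
— Grace: possessor inside the object DP of the clause headed by 'surprise'; is c-commanded by the pronoun; coreference would bind this R-expression — blocked (Principle C).
— Nora's lawyer: subject of the clause headed by 'wanted'; c-commands the pronoun within its binding domain — blocked (Principle B).

Freya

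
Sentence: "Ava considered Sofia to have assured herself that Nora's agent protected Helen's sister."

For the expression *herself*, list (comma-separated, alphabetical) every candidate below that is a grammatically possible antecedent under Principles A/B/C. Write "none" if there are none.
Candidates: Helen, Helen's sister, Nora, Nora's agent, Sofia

Sofia

*herself* is a reflexive; Principle A requires it to be bound within its binding domain — the clause headed by 'assured'.
— Helen: possessor inside the object DP of the clause headed by 'protected'; does not c-command the reflexive — cannot bind it (Principle A).
— Helen's sister: object of the clause headed by 'protected'; does not c-command the reflexive — cannot bind it (Principle A).
— Nora: possessor inside the subject DP of the clause headed by 'protected'; does not c-command the reflexive — cannot bind it (Principle A).
— Nora's agent: subject of the clause headed by 'protected'; does not c-command the reflexive — cannot bind it (Principle A).
— Sofia: subject of the clause headed by 'assured'; c-commands the reflexive within its binding domain — allowed (Principle A).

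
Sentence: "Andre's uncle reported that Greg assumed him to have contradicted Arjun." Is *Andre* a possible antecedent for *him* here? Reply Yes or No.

Yes

*him* is a pronoun; Principle B requires it to be free in its binding domain — the clause headed by 'assumed'.
— Andre: possessor inside the subject DP of the matrix clause; does not c-command the pronoun — Principle B does not apply; allowed.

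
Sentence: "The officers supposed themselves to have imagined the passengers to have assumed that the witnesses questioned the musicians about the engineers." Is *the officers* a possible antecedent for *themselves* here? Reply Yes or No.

Yes

*themselves* is a reflexive; Principle A requires it to be bound within its binding domain — the matrix clause.
— the officers: subject of the matrix clause; c-commands the reflexive within its binding domain — allowed (Principle A).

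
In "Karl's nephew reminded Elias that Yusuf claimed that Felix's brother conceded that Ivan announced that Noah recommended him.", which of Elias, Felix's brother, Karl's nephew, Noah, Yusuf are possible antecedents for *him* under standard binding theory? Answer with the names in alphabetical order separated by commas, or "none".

*him* is a pronoun; Principle B requires it to be free in its binding domain — the clause headed by 'recommended'.
— Elias: object of the matrix clause; c-commands the pronoun but lies outside its binding domain — allowed.
— Felix's brother: subject of the clause headed by 'conceded'; c-commands the pronoun but lies outside its binding domain — allowed.
— Karl's nephew: subject of the matrix clause; c-commands the pronoun but lies outside its binding domain — allowed.
— Noah: subject of the clause headed by 'recommended'; c-commands the pronoun within its binding domain — blocked (Principle B).
— Yusuf: subject of the clause headed by 'claimed'; c-commands the pronoun but lies outside its binding domain — allowed.

Elias, Felix's brother, Karl's nephew, Yusuf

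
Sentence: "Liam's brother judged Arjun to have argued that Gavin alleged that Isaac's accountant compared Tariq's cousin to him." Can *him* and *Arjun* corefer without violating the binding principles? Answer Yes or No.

*Arjun* is an R-expression; Principle C requires it to be free (not bound by any c-commanding expression).
— him: second object of the clause headed by 'compared'; the pronoun does not c-command the R-expression — coreference allowed.

Yes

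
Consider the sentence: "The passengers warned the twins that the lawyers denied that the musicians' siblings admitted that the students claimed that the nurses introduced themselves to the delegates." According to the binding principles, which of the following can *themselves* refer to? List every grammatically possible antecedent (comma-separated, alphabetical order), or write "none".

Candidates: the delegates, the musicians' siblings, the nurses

*themselves* is a reflexive; Principle A requires it to be bound within its binding domain — the clause headed by 'introduced'.
— the delegates: second object of the clause headed by 'introduced'; does not c-command the reflexive — cannot bind it (Principle A).
— the musicians' siblings: subject of the clause headed by 'admitted'; c-commands the reflexive but lies outside its binding domain — cannot bind it (Principle A).
— the nurses: subject of the clause headed by 'introduced'; c-commands the reflexive within its binding domain — allowed (Principle A).

the nurses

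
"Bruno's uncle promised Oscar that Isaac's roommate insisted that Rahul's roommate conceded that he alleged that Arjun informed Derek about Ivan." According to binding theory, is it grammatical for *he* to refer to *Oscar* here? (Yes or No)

*Oscar* is an R-expression; Principle C requires it to be free (not bound by any c-commanding expression).
— he: subject of the clause headed by 'alleged'; the pronoun does not c-command the R-expression — coreference allowed.

Yes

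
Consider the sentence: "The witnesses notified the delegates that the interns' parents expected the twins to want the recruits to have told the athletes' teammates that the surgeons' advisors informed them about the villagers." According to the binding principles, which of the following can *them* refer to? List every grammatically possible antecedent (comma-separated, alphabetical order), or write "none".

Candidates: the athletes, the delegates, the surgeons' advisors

*them* is a pronoun; Principle B requires it to be free in its binding domain — the clause headed by 'informed'.
— the athletes: possessor inside the object DP of the clause headed by 'told'; does not c-command the pronoun — Principle B does not apply; allowed.
— the delegates: object of the matrix clause; c-commands the pronoun but lies outside its binding domain — allowed.
— the surgeons' advisors: subject of the clause headed by 'informed'; c-commands the pronoun within its binding domain — blocked (Principle B).

the athletes, the delegates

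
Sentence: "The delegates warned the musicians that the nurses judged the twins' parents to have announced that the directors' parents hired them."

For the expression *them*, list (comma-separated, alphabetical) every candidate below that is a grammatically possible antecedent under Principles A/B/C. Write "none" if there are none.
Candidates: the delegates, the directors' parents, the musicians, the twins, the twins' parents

the delegates, the musicians, the twins, the twins' parents

*them* is a pronoun; Principle B requires it to be free in its binding domain — the clause headed by 'hired'.
— the delegates: subject of the matrix clause; c-commands the pronoun but lies outside its binding domain — allowed.
— the directors' parents: subject of the clause headed by 'hired'; c-commands the pronoun within its binding domain — blocked (Principle B).
— the musicians: object of the matrix clause; c-commands the pronoun but lies outside its binding domain — allowed.
— the twins: possessor inside the subject DP of the clause headed by 'announced'; does not c-command the pronoun — Principle B does not apply; allowed.
— the twins' parents: subject of the clause headed by 'announced'; c-commands the pronoun but lies outside its binding domain — allowed.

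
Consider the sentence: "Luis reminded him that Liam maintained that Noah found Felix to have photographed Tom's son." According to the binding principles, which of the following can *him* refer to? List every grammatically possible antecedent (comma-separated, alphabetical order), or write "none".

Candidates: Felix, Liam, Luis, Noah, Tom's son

none

*him* is a pronoun; Principle B requires it to be free in its binding domain — the matrix clause.
— Felix: subject of the clause headed by 'photographed'; is c-commanded by the pronoun; coreference would bind this R-expression — blocked (Principle C).
— Liam: subject of the clause headed by 'maintained'; is c-commanded by the pronoun; coreference would bind this R-expression — blocked (Principle C).
— Luis: subject of the matrix clause; c-commands the pronoun within its binding domain — blocked (Principle B).
— Noah: subject of the clause headed by 'found'; is c-commanded by the pronoun; coreference would bind this R-expression — blocked (Principle C).
— Tom's son: object of the clause headed by 'photographed'; is c-commanded by the pronoun; coreference would bind this R-expression — blocked (Principle C).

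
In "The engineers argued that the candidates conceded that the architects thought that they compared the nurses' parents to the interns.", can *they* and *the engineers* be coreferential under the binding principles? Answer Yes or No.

*the engineers* is an R-expression; Principle C requires it to be free (not bound by any c-commanding expression).
— they: subject of the clause headed by 'compared'; the pronoun does not c-command the R-expression — coreference allowed.

Yes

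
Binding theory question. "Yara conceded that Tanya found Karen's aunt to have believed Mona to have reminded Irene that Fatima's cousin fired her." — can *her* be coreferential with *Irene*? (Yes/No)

Yes

*her* is a pronoun; Principle B requires it to be free in its binding domain — the clause headed by 'fired'.
— Irene: object of the clause headed by 'reminded'; c-commands the pronoun but lies outside its binding domain — allowed.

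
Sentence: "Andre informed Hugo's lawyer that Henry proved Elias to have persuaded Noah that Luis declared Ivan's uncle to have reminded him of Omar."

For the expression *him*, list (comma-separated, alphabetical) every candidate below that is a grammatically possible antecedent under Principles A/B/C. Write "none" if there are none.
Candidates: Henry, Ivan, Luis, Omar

Henry, Ivan, Luis

*him* is a pronoun; Principle B requires it to be free in its binding domain — the clause headed by 'reminded'.
— Henry: subject of the clause headed by 'proved'; c-commands the pronoun but lies outside its binding domain — allowed.
— Ivan: possessor inside the subject DP of the clause headed by 'reminded'; does not c-command the pronoun — Principle B does not apply; allowed.
— Luis: subject of the clause headed by 'declared'; c-commands the pronoun but lies outside its binding domain — allowed.
— Omar: second object of the clause headed by 'reminded'; is c-commanded by the pronoun; coreference would bind this R-expression — blocked (Principle C).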